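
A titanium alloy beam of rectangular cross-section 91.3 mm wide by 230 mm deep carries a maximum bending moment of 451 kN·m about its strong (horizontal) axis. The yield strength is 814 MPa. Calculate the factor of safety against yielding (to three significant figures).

Section modulus S = bh²/6 = 91.3×230²/6 = 805000 mm³.
σ = M/S = 4.5100×10^8/805000 = 560.3 MPa.
n = 814/560.3 = 1.453.

n = 1.45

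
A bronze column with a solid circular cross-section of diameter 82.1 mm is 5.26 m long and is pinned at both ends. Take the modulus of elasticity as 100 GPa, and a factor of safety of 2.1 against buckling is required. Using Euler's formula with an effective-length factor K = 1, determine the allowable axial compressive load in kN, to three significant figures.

P_allow = 37.9 kN

I = πd⁴/64 = π×82.1⁴/64 = 2.230×10^6 mm⁴.
Effective length L_e = KL = 1×5.26 m = 5260 mm.
Euler critical load P_cr = π²EI/L_e² = π²×100000×2.230×10^6/5260² = 79560 N.
P_allow = P_cr/n = 79560/2.1 = 37880 N.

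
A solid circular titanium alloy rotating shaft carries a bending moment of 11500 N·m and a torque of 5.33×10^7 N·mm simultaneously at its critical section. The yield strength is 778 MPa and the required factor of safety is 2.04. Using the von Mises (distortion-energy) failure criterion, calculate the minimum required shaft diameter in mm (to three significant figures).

d = 108 mm

σ_allow = σ_y/n = 778/2.04 = 381.4 MPa.
For a solid shaft σ_b = 32M/(πd³) and τ = 16T/(πd³), so the von Mises stress is σ' = (16/πd³)·√(4M²+3T²).
√(4M²+3T²) = √(4×(1.150×10^7)² + 3×(5.330×10^7)²) = 9.514×10^7 N·mm.
d³ = 16×9.514×10^7/(π×381.4) = 1.271×10^6 mm³.
d = 108.3 mm.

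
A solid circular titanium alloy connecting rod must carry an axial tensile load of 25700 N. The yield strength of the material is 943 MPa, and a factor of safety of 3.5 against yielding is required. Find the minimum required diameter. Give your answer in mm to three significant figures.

Allowable stress σ_allow = 943/3.5 = 269.4 MPa.
Required area A = F/σ_allow = 25700/269.4 = 95.39 mm².
A = πd²/4 → d = √(4A/π) = 11.02 mm.

d = 11.0 mm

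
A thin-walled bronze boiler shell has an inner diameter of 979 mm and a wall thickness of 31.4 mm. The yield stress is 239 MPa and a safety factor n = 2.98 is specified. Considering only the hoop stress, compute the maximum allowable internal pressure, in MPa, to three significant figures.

σ_allow = 239/2.98 = 80.20 MPa.
σ_h = pD/(2t) → p_allow = 2σ_allow t/D = 2×80.20×31.4/979 = 5.145 MPa.

p_allow = 5.14 MPa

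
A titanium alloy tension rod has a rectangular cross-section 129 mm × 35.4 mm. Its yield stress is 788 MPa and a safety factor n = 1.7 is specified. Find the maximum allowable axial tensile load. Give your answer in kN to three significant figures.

F_allow = 2120 kN

σ_allow = 788/1.7 = 463.5 MPa.
A = 129×35.4 = 4567 mm².
F_allow = σ_allow × A = 463.5×4567 = 2.117×10^6 N.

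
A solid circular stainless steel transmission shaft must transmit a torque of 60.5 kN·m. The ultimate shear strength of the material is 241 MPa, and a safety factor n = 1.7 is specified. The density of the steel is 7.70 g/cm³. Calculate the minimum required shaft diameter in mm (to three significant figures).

Allowable shear stress τ_allow = 241/1.7 = 141.8 MPa.
For a solid shaft τ = 16T/(πd³), so d³ = 16T/(π τ_allow) = 16×6.0500×10^7/(π×141.8) = 2.173×10^6 mm³.
d = (2.173×10^6)^(1/3) = 129.5 mm.

d = 130 mm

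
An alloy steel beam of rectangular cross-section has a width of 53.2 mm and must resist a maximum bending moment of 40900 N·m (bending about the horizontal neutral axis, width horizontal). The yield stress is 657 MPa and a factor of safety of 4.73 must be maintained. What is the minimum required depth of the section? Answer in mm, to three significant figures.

h = 182 mm

σ_allow = 657/4.73 = 138.9 MPa.
For a rectangular section σ = 6M/(bh²), so h² = 6M/(b σ_allow) = 6×4.0900×10^7/(53.2×138.9) = 33210 mm².
h = 182.2 mm.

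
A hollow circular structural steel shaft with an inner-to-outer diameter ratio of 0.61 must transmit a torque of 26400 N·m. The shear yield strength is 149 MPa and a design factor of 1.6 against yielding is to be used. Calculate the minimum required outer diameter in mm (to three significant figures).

d_o = 119 mm

τ_allow = 149/1.6 = 93.12 MPa.
For a hollow shaft τ = 16T/[πd_o³(1−k⁴)] with k = 0.61, so 1−k⁴ = 0.8615.
d_o³ = 16T/[π τ_allow (1−k⁴)] = 16×2.6400×10^7/(π×93.12×0.8615) = 1.676×10^6 mm³.
d_o = 118.8 mm.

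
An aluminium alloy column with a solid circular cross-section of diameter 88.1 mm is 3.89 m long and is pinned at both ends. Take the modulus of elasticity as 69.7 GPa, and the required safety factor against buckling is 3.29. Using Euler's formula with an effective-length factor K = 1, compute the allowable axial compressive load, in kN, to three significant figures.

P_allow = 40.9 kN

I = πd⁴/64 = π×88.1⁴/64 = 2.957×10^6 mm⁴.
Effective length L_e = KL = 1×3.89 m = 3890 mm.
Euler critical load P_cr = π²EI/L_e² = π²×69700×2.957×10^6/3890² = 134400 N.
P_allow = P_cr/n = 134400/3.29 = 40860 N.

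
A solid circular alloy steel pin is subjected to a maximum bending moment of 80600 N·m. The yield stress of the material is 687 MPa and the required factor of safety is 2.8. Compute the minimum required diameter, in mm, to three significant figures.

σ_allow = 687/2.8 = 245.4 MPa.
For a solid circular section σ = 32M/(πd³), so d³ = 32M/(π σ_allow) = 32×8.0600×10^7/(π×245.4) = 3.346×10^6 mm³.
d = 149.6 mm.

d = 150 mm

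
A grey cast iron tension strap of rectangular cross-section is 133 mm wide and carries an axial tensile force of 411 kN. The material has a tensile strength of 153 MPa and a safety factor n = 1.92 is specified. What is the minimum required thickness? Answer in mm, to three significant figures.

σ_allow = 153/1.92 = 79.69 MPa.
Required area A = F/σ_allow = 411000/79.69 = 5158 mm².
t = A/w = 5158/133 = 38.78 mm.

t = 38.8 mm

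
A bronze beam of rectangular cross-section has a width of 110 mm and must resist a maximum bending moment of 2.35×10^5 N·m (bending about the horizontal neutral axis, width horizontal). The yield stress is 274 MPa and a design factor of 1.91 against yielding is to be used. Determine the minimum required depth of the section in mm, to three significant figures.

h = 299 mm

σ_allow = 274/1.91 = 143.5 MPa.
For a rectangular section σ = 6M/(bh²), so h² = 6M/(b σ_allow) = 6×2.3500×10^8/(110×143.5) = 89350 mm².
h = 298.9 mm.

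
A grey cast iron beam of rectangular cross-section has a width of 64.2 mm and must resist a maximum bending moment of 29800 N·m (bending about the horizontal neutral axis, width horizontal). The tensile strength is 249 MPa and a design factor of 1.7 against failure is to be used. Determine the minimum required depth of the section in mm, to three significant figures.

σ_allow = 249/1.7 = 146.5 MPa.
For a rectangular section σ = 6M/(bh²), so h² = 6M/(b σ_allow) = 6×2.9800×10^7/(64.2×146.5) = 19010 mm².
h = 137.9 mm.

h = 138 mm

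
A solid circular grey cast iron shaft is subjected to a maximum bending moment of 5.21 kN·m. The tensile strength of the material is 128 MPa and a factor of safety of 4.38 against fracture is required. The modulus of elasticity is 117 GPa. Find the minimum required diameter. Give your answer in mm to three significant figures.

d = 122 mm

σ_allow = 128/4.38 = 29.22 MPa.
For a solid circular section σ = 32M/(πd³), so d³ = 32M/(π σ_allow) = 32×5210000/(π×29.22) = 1.816×10^6 mm³.
d = 122.0 mm.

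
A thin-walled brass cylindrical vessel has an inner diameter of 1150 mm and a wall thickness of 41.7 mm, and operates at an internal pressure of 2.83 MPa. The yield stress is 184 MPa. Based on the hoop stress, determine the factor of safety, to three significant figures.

σ_h = pD/(2t) = 2.83×1150/(2×41.7) = 39.02 MPa.
n = 184/39.02 = 4.715.

n = 4.72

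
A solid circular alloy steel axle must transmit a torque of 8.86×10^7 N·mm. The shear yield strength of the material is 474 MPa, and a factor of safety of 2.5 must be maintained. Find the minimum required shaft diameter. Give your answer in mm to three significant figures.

d = 134 mm

Allowable shear stress τ_allow = 474/2.5 = 189.6 MPa.
For a solid shaft τ = 16T/(πd³), so d³ = 16T/(π τ_allow) = 16×8.8600×10^7/(π×189.6) = 2.380×10^6 mm³.
d = (2.380×10^6)^(1/3) = 133.5 mm.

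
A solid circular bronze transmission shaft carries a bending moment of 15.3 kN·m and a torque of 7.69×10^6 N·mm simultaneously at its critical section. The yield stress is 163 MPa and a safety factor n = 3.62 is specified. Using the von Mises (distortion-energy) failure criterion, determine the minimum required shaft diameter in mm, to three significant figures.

σ_allow = σ_y/n = 163/3.62 = 45.03 MPa.
For a solid shaft σ_b = 32M/(πd³) and τ = 16T/(πd³), so the von Mises stress is σ' = (16/πd³)·√(4M²+3T²).
√(4M²+3T²) = √(4×(1.530×10^7)² + 3×(7.690×10^6)²) = 3.337×10^7 N·mm.
d³ = 16×3.337×10^7/(π×45.03) = 3.775×10^6 mm³.
d = 155.7 mm.

d = 156 mm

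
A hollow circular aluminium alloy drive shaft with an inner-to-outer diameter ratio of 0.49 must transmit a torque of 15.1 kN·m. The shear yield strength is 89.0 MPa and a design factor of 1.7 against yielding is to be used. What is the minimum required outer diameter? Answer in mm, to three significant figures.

d_o = 116 mm

τ_allow = 89.0/1.7 = 52.35 MPa.
For a hollow shaft τ = 16T/[πd_o³(1−k⁴)] with k = 0.49, so 1−k⁴ = 0.9424.
d_o³ = 16T/[π τ_allow (1−k⁴)] = 16×1.5100×10^7/(π×52.35×0.9424) = 1.559×10^6 mm³.
d_o = 115.9 mm.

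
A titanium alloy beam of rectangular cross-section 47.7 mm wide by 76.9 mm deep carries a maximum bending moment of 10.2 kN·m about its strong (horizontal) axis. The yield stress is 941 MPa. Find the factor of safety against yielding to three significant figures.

n = 4.34

Section modulus S = bh²/6 = 47.7×76.9²/6 = 47010 mm³.
σ = M/S = 1.0200×10^7/47010 = 217.0 MPa.
n = 941/217.0 = 4.337.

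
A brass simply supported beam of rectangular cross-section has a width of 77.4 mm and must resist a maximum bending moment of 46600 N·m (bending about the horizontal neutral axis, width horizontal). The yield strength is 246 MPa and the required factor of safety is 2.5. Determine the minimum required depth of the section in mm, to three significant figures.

h = 192 mm

σ_allow = 246/2.5 = 98.40 MPa.
For a rectangular section σ = 6M/(bh²), so h² = 6M/(b σ_allow) = 6×4.6600×10^7/(77.4×98.40) = 36710 mm².
h = 191.6 mm.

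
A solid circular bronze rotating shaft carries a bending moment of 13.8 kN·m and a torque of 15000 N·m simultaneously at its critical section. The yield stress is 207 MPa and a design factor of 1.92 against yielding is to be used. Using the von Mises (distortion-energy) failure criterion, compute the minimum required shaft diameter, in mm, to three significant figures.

d = 121 mm

σ_allow = σ_y/n = 207/1.92 = 107.8 MPa.
For a solid shaft σ_b = 32M/(πd³) and τ = 16T/(πd³), so the von Mises stress is σ' = (16/πd³)·√(4M²+3T²).
√(4M²+3T²) = √(4×(1.380×10^7)² + 3×(1.500×10^7)²) = 3.790×10^7 N·mm.
d³ = 16×3.790×10^7/(π×107.8) = 1.791×10^6 mm³.
d = 121.4 mm.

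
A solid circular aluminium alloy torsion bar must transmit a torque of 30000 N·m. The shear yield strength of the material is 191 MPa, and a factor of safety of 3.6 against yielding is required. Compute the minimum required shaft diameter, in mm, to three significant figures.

Allowable shear stress τ_allow = 191/3.6 = 53.06 MPa.
For a solid shaft τ = 16T/(πd³), so d³ = 16T/(π τ_allow) = 16×3.0000×10^7/(π×53.06) = 2.880×10^6 mm³.
d = (2.880×10^6)^(1/3) = 142.3 mm.

d = 142 mm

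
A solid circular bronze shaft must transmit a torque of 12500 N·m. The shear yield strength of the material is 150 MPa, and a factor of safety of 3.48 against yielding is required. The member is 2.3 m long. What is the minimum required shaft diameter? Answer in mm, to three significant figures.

Allowable shear stress τ_allow = 150/3.48 = 43.10 MPa.
For a solid shaft τ = 16T/(πd³), so d³ = 16T/(π τ_allow) = 16×1.2500×10^7/(π×43.10) = 1.477×10^6 mm³.
d = (1.477×10^6)^(1/3) = 113.9 mm.

d = 114 mm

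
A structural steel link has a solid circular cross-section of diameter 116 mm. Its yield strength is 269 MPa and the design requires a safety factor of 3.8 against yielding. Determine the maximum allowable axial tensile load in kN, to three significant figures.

F_allow = 748 kN

σ_allow = 269/3.8 = 70.79 MPa.
A = πd²/4 = π×116²/4 = 10570 mm².
F_allow = σ_allow × A = 70.79×10570 = 748100 N.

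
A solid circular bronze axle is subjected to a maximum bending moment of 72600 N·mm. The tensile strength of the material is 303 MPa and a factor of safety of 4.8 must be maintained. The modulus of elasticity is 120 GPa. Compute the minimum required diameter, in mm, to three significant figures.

σ_allow = 303/4.8 = 63.12 MPa.
For a solid circular section σ = 32M/(πd³), so d³ = 32M/(π σ_allow) = 32×72600/(π×63.12) = 11710 mm³.
d = 22.71 mm.

d = 22.7 mm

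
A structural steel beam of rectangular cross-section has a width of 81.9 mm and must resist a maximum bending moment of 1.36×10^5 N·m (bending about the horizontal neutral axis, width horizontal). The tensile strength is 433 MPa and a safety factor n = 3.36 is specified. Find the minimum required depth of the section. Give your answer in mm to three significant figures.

h = 278 mm

σ_allow = 433/3.36 = 128.9 MPa.
For a rectangular section σ = 6M/(bh²), so h² = 6M/(b σ_allow) = 6×1.3600×10^8/(81.9×128.9) = 77310 mm².
h = 278.1 mm.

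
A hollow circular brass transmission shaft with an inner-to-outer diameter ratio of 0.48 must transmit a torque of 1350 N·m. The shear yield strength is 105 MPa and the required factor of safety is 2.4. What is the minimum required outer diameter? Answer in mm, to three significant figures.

τ_allow = 105/2.4 = 43.75 MPa.
For a hollow shaft τ = 16T/[πd_o³(1−k⁴)] with k = 0.48, so 1−k⁴ = 0.9469.
d_o³ = 16T/[π τ_allow (1−k⁴)] = 16×1350000/(π×43.75×0.9469) = 166000 mm³.
d_o = 54.95 mm.

d_o = 55.0 mm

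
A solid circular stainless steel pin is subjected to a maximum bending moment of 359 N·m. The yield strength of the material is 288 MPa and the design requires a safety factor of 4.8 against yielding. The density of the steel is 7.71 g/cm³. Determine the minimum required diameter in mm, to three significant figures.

σ_allow = 288/4.8 = 60.00 MPa.
For a solid circular section σ = 32M/(πd³), so d³ = 32M/(π σ_allow) = 32×359000/(π×60.00) = 60950 mm³.
d = 39.35 mm.

d = 39.4 mm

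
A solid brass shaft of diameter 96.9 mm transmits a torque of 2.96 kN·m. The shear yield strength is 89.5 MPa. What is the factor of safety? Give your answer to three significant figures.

n = 5.40

τ = 16T/(πd³) = 16×2960000/(π×96.9³) = 16.57 MPa.
n = τ_limit/τ = 89.5/16.57 = 5.402.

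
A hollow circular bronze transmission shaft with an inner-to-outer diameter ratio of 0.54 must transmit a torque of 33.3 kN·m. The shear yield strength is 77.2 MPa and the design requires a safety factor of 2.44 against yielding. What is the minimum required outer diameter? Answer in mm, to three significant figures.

d_o = 180 mm

τ_allow = 77.2/2.44 = 31.64 MPa.
For a hollow shaft τ = 16T/[πd_o³(1−k⁴)] with k = 0.54, so 1−k⁴ = 0.9150.
d_o³ = 16T/[π τ_allow (1−k⁴)] = 16×3.3300×10^7/(π×31.64×0.9150) = 5.858×10^6 mm³.
d_o = 180.3 mm.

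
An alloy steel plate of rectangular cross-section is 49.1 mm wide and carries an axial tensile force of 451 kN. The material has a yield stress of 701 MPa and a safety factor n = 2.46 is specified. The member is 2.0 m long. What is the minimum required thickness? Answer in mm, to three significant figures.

σ_allow = 701/2.46 = 285.0 MPa.
Required area A = F/σ_allow = 451000/285.0 = 1583 mm².
t = A/w = 1583/49.1 = 32.23 mm.

t = 32.2 mm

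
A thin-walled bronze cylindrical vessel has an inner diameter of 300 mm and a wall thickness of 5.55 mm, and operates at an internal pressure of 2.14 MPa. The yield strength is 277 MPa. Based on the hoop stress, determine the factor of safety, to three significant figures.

σ_h = pD/(2t) = 2.14×300/(2×5.55) = 57.84 MPa.
n = 277/57.84 = 4.789.

n = 4.79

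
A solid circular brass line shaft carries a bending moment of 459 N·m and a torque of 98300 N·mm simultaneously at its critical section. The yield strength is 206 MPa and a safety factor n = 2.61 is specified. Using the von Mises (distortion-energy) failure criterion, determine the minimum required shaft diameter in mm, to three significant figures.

σ_allow = σ_y/n = 206/2.61 = 78.93 MPa.
For a solid shaft σ_b = 32M/(πd³) and τ = 16T/(πd³), so the von Mises stress is σ' = (16/πd³)·√(4M²+3T²).
√(4M²+3T²) = √(4×(459000)² + 3×(98300)²) = 933700 N·mm.
d³ = 16×933700/(π×78.93) = 60250 mm³.
d = 39.20 mm.

d = 39.2 mm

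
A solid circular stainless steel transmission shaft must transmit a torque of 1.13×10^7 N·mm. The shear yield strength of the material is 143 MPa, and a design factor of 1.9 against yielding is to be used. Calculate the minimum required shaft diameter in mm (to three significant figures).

d = 91.4 mm

Allowable shear stress τ_allow = 143/1.9 = 75.26 MPa.
For a solid shaft τ = 16T/(πd³), so d³ = 16T/(π τ_allow) = 16×1.1300×10^7/(π×75.26) = 764700 mm³.
d = (764700)^(1/3) = 91.44 mm.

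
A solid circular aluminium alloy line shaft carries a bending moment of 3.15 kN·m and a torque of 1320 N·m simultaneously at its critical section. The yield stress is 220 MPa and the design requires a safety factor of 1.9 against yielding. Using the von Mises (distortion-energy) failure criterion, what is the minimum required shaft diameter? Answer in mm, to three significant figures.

σ_allow = σ_y/n = 220/1.9 = 115.8 MPa.
For a solid shaft σ_b = 32M/(πd³) and τ = 16T/(πd³), so the von Mises stress is σ' = (16/πd³)·√(4M²+3T²).
√(4M²+3T²) = √(4×(3.150×10^6)² + 3×(1.320×10^6)²) = 6.702×10^6 N·mm.
d³ = 16×6.702×10^6/(π×115.8) = 294800 mm³.
d = 66.55 mm.

d = 66.6 mm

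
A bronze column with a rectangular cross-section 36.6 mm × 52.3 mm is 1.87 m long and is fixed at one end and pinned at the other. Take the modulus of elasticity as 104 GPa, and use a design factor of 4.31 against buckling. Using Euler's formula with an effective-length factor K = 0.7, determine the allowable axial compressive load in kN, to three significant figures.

P_allow = 29.7 kN

Buckling occurs about the weak axis: I_min = h·b³/12 = 52.3×36.6³/12 = 213700 mm⁴ (b = 36.6 mm is the smaller dimension).
Effective length L_e = KL = 0.7×1.87 m = 1309 mm.
Euler critical load P_cr = π²EI/L_e² = π²×104000×213700/1309² = 128000 N.
P_allow = P_cr/n = 128000/4.31 = 29700 N.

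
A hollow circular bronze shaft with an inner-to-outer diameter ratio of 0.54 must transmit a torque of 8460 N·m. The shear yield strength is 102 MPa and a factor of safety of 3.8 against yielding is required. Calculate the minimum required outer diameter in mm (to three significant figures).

τ_allow = 102/3.8 = 26.84 MPa.
For a hollow shaft τ = 16T/[πd_o³(1−k⁴)] with k = 0.54, so 1−k⁴ = 0.9150.
d_o³ = 16T/[π τ_allow (1−k⁴)] = 16×8460000/(π×26.84×0.9150) = 1.754×10^6 mm³.
d_o = 120.6 mm.

d_o = 121 mm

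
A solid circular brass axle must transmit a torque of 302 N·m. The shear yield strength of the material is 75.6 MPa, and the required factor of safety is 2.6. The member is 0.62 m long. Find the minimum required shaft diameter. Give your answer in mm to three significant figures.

Allowable shear stress τ_allow = 75.6/2.6 = 29.08 MPa.
For a solid shaft τ = 16T/(πd³), so d³ = 16T/(π τ_allow) = 16×302000/(π×29.08) = 52900 mm³.
d = (52900)^(1/3) = 37.54 mm.

d = 37.5 mm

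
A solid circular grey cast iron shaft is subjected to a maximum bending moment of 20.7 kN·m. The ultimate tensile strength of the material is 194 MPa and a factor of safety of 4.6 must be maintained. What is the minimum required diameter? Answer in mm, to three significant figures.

d = 171 mm

σ_allow = 194/4.6 = 42.17 MPa.
For a solid circular section σ = 32M/(πd³), so d³ = 32M/(π σ_allow) = 32×2.0700×10^7/(π×42.17) = 4.999×10^6 mm³.
d = 171.0 mm.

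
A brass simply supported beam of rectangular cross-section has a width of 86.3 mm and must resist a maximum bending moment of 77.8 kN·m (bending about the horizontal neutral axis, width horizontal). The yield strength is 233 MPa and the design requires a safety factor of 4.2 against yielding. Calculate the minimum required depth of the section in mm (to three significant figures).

h = 312 mm

σ_allow = 233/4.2 = 55.48 MPa.
For a rectangular section σ = 6M/(bh²), so h² = 6M/(b σ_allow) = 6×7.7800×10^7/(86.3×55.48) = 97500 mm².
h = 312.3 mm.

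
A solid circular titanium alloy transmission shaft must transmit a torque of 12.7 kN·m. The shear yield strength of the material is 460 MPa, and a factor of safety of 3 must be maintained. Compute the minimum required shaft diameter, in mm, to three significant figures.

d = 75.0 mm

Allowable shear stress τ_allow = 460/3 = 153.3 MPa.
For a solid shaft τ = 16T/(πd³), so d³ = 16T/(π τ_allow) = 16×1.2700×10^7/(π×153.3) = 421800 mm³.
d = (421800)^(1/3) = 75.00 mm.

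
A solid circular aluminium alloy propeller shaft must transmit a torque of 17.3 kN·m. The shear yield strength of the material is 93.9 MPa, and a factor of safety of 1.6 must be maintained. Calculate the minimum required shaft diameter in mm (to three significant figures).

d = 115 mm

Allowable shear stress τ_allow = 93.9/1.6 = 58.69 MPa.
For a solid shaft τ = 16T/(πd³), so d³ = 16T/(π τ_allow) = 16×1.7300×10^7/(π×58.69) = 1.501×10^6 mm³.
d = (1.501×10^6)^(1/3) = 114.5 mm.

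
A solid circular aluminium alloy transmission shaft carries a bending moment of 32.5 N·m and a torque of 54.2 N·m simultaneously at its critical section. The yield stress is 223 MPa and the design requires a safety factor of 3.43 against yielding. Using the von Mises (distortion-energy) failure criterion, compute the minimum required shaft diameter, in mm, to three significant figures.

d = 20.8 mm

σ_allow = σ_y/n = 223/3.43 = 65.01 MPa.
For a solid shaft σ_b = 32M/(πd³) and τ = 16T/(πd³), so the von Mises stress is σ' = (16/πd³)·√(4M²+3T²).
√(4M²+3T²) = √(4×(32500)² + 3×(54200)²) = 114200 N·mm.
d³ = 16×114200/(π×65.01) = 8945 mm³.
d = 20.76 mm.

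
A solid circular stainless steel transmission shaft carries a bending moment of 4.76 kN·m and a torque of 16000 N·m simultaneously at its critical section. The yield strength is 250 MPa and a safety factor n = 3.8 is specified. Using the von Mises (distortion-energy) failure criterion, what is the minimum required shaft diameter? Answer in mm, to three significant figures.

σ_allow = σ_y/n = 250/3.8 = 65.79 MPa.
For a solid shaft σ_b = 32M/(πd³) and τ = 16T/(πd³), so the von Mises stress is σ' = (16/πd³)·√(4M²+3T²).
√(4M²+3T²) = √(4×(4.760×10^6)² + 3×(1.600×10^7)²) = 2.930×10^7 N·mm.
d³ = 16×2.930×10^7/(π×65.79) = 2.268×10^6 mm³.
d = 131.4 mm.

d = 131 mm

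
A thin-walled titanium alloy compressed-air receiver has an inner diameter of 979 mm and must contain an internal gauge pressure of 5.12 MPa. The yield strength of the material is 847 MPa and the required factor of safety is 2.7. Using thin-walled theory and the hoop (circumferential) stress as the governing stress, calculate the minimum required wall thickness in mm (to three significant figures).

t = 7.99 mm

σ_allow = 847/2.7 = 313.7 MPa.
Hoop stress σ_h = pD/(2t), so t = pD/(2σ_allow) = 5.12×979/(2×313.7) = 7.989 mm.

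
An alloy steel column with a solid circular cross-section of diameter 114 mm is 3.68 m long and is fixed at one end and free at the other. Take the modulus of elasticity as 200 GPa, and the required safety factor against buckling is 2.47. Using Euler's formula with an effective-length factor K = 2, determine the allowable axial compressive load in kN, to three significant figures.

I = πd⁴/64 = π×114⁴/64 = 8.291×10^6 mm⁴.
Effective length L_e = KL = 2×3.68 m = 7360 mm.
Euler critical load P_cr = π²EI/L_e² = π²×200000×8.291×10^6/7360² = 302100 N.
P_allow = P_cr/n = 302100/2.47 = 122300 N.

P_allow = 122 kN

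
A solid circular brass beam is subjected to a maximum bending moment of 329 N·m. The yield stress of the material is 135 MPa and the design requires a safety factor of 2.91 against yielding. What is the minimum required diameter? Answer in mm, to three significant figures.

d = 41.6 mm

σ_allow = 135/2.91 = 46.39 MPa.
For a solid circular section σ = 32M/(πd³), so d³ = 32M/(π σ_allow) = 32×329000/(π×46.39) = 72240 mm³.
d = 41.65 mm.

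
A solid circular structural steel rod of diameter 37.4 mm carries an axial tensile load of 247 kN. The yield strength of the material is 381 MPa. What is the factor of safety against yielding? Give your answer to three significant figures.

A = πd²/4 = 1099 mm².
σ = F/A = 247000/1099 = 224.8 MPa.
n = 381/224.8 = 1.695.

n = 1.69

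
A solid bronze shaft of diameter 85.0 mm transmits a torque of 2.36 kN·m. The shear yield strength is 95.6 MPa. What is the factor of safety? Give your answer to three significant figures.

n = 4.88

τ = 16T/(πd³) = 16×2360000/(π×85.0³) = 19.57 MPa.
n = τ_limit/τ = 95.6/19.57 = 4.885.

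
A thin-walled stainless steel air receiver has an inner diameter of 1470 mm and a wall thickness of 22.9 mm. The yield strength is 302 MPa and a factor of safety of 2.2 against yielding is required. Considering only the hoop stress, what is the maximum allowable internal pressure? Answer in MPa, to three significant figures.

p_allow = 4.28 MPa

σ_allow = 302/2.2 = 137.3 MPa.
σ_h = pD/(2t) → p_allow = 2σ_allow t/D = 2×137.3×22.9/1470 = 4.277 MPa.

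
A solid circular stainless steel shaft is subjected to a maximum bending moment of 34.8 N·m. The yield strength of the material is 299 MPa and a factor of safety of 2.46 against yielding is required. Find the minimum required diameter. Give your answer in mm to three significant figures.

σ_allow = 299/2.46 = 121.5 MPa.
For a solid circular section σ = 32M/(πd³), so d³ = 32M/(π σ_allow) = 32×34800/(π×121.5) = 2916 mm³.
d = 14.29 mm.

d = 14.3 mm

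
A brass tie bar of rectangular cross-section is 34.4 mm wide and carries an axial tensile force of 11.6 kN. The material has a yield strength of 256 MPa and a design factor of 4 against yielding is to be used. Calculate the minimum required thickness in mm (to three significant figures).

σ_allow = 256/4 = 64.00 MPa.
Required area A = F/σ_allow = 11600/64.00 = 181.2 mm².
t = A/w = 181.2/34.4 = 5.269 mm.

t = 5.27 mm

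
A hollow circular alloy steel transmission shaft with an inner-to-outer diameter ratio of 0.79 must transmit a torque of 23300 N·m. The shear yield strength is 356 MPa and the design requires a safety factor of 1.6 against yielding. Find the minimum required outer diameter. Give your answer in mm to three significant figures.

τ_allow = 356/1.6 = 222.5 MPa.
For a hollow shaft τ = 16T/[πd_o³(1−k⁴)] with k = 0.79, so 1−k⁴ = 0.6105.
d_o³ = 16T/[π τ_allow (1−k⁴)] = 16×2.3300×10^7/(π×222.5×0.6105) = 873600 mm³.
d_o = 95.60 mm.

d_o = 95.6 mm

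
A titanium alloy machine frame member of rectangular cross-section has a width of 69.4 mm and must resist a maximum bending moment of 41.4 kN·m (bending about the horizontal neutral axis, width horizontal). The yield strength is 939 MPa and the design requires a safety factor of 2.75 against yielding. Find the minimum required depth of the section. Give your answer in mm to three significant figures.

σ_allow = 939/2.75 = 341.5 MPa.
For a rectangular section σ = 6M/(bh²), so h² = 6M/(b σ_allow) = 6×4.1400×10^7/(69.4×341.5) = 10480 mm².
h = 102.4 mm.

h = 102 mm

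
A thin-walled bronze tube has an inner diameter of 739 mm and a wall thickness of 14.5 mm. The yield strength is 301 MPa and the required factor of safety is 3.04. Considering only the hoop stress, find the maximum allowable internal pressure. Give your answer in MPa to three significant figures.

p_allow = 3.89 MPa

σ_allow = 301/3.04 = 99.01 MPa.
σ_h = pD/(2t) → p_allow = 2σ_allow t/D = 2×99.01×14.5/739 = 3.885 MPa.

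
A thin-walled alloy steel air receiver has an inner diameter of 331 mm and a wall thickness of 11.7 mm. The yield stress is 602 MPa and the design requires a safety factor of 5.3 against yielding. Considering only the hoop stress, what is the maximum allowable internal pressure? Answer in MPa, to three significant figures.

p_allow = 8.03 MPa

σ_allow = 602/5.3 = 113.6 MPa.
σ_h = pD/(2t) → p_allow = 2σ_allow t/D = 2×113.6×11.7/331 = 8.030 MPa.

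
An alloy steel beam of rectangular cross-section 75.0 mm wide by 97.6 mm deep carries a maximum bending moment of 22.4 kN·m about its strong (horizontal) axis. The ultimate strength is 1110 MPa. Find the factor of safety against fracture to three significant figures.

Section modulus S = bh²/6 = 75.0×97.6²/6 = 119100 mm³.
σ = M/S = 2.2400×10^7/119100 = 188.1 MPa.
n = 1110/188.1 = 5.900.

n = 5.90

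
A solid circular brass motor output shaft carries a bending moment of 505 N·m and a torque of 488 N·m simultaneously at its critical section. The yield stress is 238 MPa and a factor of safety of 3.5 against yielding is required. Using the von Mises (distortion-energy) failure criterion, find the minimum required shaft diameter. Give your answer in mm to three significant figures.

σ_allow = σ_y/n = 238/3.5 = 68.00 MPa.
For a solid shaft σ_b = 32M/(πd³) and τ = 16T/(πd³), so the von Mises stress is σ' = (16/πd³)·√(4M²+3T²).
√(4M²+3T²) = √(4×(505000)² + 3×(488000)²) = 1.317×10^6 N·mm.
d³ = 16×1.317×10^6/(π×68.00) = 98640 mm³.
d = 46.20 mm.

d = 46.2 mm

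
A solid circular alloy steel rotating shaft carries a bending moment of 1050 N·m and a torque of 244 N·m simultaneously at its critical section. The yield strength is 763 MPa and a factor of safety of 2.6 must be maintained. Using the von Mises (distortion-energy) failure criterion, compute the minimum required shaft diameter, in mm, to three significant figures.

d = 33.4 mm

σ_allow = σ_y/n = 763/2.6 = 293.5 MPa.
For a solid shaft σ_b = 32M/(πd³) and τ = 16T/(πd³), so the von Mises stress is σ' = (16/πd³)·√(4M²+3T²).
√(4M²+3T²) = √(4×(1.050×10^6)² + 3×(244000)²) = 2.142×10^6 N·mm.
d³ = 16×2.142×10^6/(π×293.5) = 37180 mm³.
d = 33.37 mm.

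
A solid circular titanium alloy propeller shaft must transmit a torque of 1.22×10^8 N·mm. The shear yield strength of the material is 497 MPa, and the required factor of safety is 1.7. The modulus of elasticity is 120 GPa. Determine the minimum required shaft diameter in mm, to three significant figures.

Allowable shear stress τ_allow = 497/1.7 = 292.4 MPa.
For a solid shaft τ = 16T/(πd³), so d³ = 16T/(π τ_allow) = 16×1.2200×10^8/(π×292.4) = 2.125×10^6 mm³.
d = (2.125×10^6)^(1/3) = 128.6 mm.

d = 129 mm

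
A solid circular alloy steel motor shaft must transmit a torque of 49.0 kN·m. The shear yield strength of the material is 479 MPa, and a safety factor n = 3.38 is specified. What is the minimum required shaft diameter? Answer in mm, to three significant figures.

d = 121 mm

Allowable shear stress τ_allow = 479/3.38 = 141.7 MPa.
For a solid shaft τ = 16T/(πd³), so d³ = 16T/(π τ_allow) = 16×4.9000×10^7/(π×141.7) = 1.761×10^6 mm³.
d = (1.761×10^6)^(1/3) = 120.8 mm.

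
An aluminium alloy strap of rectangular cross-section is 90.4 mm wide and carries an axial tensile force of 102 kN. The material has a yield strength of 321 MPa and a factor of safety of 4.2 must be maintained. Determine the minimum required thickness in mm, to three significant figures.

σ_allow = 321/4.2 = 76.43 MPa.
Required area A = F/σ_allow = 102000/76.43 = 1335 mm².
t = A/w = 1335/90.4 = 14.76 mm.

t = 14.8 mm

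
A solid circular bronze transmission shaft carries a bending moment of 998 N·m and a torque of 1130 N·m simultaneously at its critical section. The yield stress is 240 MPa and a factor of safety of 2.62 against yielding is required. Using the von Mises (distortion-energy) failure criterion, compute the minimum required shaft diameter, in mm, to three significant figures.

d = 53.8 mm

σ_allow = σ_y/n = 240/2.62 = 91.60 MPa.
For a solid shaft σ_b = 32M/(πd³) and τ = 16T/(πd³), so the von Mises stress is σ' = (16/πd³)·√(4M²+3T²).
√(4M²+3T²) = √(4×(998000)² + 3×(1.130×10^6)²) = 2.795×10^6 N·mm.
d³ = 16×2.795×10^6/(π×91.60) = 155400 mm³.
d = 53.77 mm.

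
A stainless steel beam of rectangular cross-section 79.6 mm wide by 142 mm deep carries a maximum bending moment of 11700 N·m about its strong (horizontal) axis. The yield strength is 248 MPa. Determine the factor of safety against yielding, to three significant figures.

n = 5.67

Section modulus S = bh²/6 = 79.6×142²/6 = 267500 mm³.
σ = M/S = 1.1700×10^7/267500 = 43.74 MPa.
n = 248/43.74 = 5.670.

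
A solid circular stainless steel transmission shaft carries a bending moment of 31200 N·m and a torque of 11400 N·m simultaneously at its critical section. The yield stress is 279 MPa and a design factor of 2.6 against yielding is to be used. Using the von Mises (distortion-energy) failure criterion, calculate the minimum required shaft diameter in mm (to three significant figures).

σ_allow = σ_y/n = 279/2.6 = 107.3 MPa.
For a solid shaft σ_b = 32M/(πd³) and τ = 16T/(πd³), so the von Mises stress is σ' = (16/πd³)·√(4M²+3T²).
√(4M²+3T²) = √(4×(3.120×10^7)² + 3×(1.140×10^7)²) = 6.545×10^7 N·mm.
d³ = 16×6.545×10^7/(π×107.3) = 3.106×10^6 mm³.
d = 145.9 mm.

d = 146 mm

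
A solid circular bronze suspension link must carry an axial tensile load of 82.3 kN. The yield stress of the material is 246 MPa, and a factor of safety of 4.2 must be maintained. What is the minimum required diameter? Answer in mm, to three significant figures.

d = 42.3 mm

Allowable stress σ_allow = 246/4.2 = 58.57 MPa.
Required area A = F/σ_allow = 82300/58.57 = 1405 mm².
A = πd²/4 → d = √(4A/π) = 42.30 mm.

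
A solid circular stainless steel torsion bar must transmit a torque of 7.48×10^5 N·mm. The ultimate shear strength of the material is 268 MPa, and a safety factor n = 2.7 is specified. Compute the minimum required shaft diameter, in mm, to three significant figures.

Allowable shear stress τ_allow = 268/2.7 = 99.26 MPa.
For a solid shaft τ = 16T/(πd³), so d³ = 16T/(π τ_allow) = 16×748000/(π×99.26) = 38380 mm³.
d = (38380)^(1/3) = 33.73 mm.

d = 33.7 mm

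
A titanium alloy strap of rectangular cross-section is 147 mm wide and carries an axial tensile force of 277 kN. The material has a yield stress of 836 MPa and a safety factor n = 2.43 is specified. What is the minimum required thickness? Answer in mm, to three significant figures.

σ_allow = 836/2.43 = 344.0 MPa.
Required area A = F/σ_allow = 277000/344.0 = 805.2 mm².
t = A/w = 805.2/147 = 5.477 mm.

t = 5.48 mm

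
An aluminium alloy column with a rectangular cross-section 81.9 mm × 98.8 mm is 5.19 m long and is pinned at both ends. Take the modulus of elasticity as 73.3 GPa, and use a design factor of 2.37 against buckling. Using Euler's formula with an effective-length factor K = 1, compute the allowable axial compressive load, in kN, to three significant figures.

P_allow = 51.3 kN

Buckling occurs about the weak axis: I_min = h·b³/12 = 98.8×81.9³/12 = 4.523×10^6 mm⁴ (b = 81.9 mm is the smaller dimension).
Effective length L_e = KL = 1×5.19 m = 5190 mm.
Euler critical load P_cr = π²EI/L_e² = π²×73300×4.523×10^6/5190² = 121500 N.
P_allow = P_cr/n = 121500/2.37 = 51260 N.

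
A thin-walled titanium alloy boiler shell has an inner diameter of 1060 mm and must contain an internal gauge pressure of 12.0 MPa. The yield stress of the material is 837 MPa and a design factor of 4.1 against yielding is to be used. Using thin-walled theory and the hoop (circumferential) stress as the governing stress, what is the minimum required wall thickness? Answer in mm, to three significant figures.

σ_allow = 837/4.1 = 204.1 MPa.
Hoop stress σ_h = pD/(2t), so t = pD/(2σ_allow) = 12.0×1060/(2×204.1) = 31.15 mm.

t = 31.2 mm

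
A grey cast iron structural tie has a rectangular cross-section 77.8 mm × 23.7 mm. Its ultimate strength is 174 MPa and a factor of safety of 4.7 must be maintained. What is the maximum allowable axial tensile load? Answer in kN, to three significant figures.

F_allow = 68.3 kN

σ_allow = 174/4.7 = 37.02 MPa.
A = 77.8×23.7 = 1844 mm².
F_allow = σ_allow × A = 37.02×1844 = 68260 N.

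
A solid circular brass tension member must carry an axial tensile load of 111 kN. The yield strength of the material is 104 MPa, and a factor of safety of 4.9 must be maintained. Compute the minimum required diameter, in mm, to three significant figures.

d = 81.6 mm

Allowable stress σ_allow = 104/4.9 = 21.22 MPa.
Required area A = F/σ_allow = 111000/21.22 = 5230 mm².
A = πd²/4 → d = √(4A/π) = 81.60 mm.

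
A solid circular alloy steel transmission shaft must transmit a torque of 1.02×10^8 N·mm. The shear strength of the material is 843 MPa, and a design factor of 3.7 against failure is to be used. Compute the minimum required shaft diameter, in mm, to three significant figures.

d = 132 mm

Allowable shear stress τ_allow = 843/3.7 = 227.8 MPa.
For a solid shaft τ = 16T/(πd³), so d³ = 16T/(π τ_allow) = 16×1.0200×10^8/(π×227.8) = 2.280×10^6 mm³.
d = (2.280×10^6)^(1/3) = 131.6 mm.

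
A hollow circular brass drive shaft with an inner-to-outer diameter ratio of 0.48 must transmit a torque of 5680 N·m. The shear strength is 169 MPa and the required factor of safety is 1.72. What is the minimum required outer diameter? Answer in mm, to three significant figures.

τ_allow = 169/1.72 = 98.26 MPa.
For a hollow shaft τ = 16T/[πd_o³(1−k⁴)] with k = 0.48, so 1−k⁴ = 0.9469.
d_o³ = 16T/[π τ_allow (1−k⁴)] = 16×5680000/(π×98.26×0.9469) = 310900 mm³.
d_o = 67.75 mm.

d_o = 67.7 mm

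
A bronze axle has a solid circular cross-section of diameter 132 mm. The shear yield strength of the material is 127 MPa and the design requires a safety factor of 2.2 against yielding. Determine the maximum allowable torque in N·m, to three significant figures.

T_allow = 26100 N·m

τ_allow = 127/2.2 = 57.73 MPa.
For a solid shaft T_allow = τ_allow·πd³/16; πd³/16 = π×132³/16 = 451600 mm³.
T_allow = 57.73×451600 = 2.607×10^7 N·mm = 26070 N·m.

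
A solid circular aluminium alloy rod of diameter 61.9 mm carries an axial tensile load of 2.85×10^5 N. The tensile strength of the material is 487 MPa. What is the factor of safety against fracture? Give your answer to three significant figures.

A = πd²/4 = 3009 mm².
σ = F/A = 285000/3009 = 94.71 MPa.
n = 487/94.71 = 5.142.

n = 5.14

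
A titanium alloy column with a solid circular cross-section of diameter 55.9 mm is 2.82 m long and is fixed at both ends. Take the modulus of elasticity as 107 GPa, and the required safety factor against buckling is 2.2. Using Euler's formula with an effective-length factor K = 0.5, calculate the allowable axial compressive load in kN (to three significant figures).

I = πd⁴/64 = π×55.9⁴/64 = 479300 mm⁴.
Effective length L_e = KL = 0.5×2.82 m = 1410 mm.
Euler critical load P_cr = π²EI/L_e² = π²×107000×479300/1410² = 254600 N.
P_allow = P_cr/n = 254600/2.2 = 115700 N.

P_allow = 116 kN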